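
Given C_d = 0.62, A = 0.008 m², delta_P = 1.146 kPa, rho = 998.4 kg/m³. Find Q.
Formula: Q = C_d A \sqrt{\frac{2 \Delta P}{\rho}}
Q = 0.62·0.008·√(2·(1.146·1000)/998.4)·1000 = 7.515 L/s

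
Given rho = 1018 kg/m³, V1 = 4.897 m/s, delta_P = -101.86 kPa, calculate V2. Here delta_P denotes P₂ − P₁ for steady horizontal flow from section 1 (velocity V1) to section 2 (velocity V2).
Formula: \Delta P = \frac{1}{2} \rho (V_1^2 - V_2^2)
Substituting knowns: -101.86 = 0.5·1018·(4.897² − V2²)/1000
Solving for V2: V2 = √(4.897² − 2·(-101.86·1000)/1018) = 14.97 m/s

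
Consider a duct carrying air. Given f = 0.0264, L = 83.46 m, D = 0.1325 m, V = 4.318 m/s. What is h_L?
Formula: h_L = f \frac{L}{D} \frac{V^2}{2g}
h_L = 0.0264·(83.46/0.1325)·4.318²/(2·9.81) = 15.8 m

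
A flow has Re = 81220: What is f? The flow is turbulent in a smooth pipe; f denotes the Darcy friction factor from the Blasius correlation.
Formula: f = \frac{0.316}{Re^{0.25}}
f = 0.316/81220^0.25 = 0.01872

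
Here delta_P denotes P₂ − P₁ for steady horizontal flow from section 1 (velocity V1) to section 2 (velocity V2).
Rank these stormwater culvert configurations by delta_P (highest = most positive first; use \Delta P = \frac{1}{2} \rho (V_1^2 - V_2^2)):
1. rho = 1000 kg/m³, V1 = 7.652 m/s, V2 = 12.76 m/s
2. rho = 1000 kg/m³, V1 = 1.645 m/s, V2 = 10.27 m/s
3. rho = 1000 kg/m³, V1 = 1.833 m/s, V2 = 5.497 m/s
Case 1: delta_P = -52.13 kPa
Case 2: delta_P = -51.38 kPa
Case 3: delta_P = -13.43 kPa
Ranking (highest first): 3, 2, 1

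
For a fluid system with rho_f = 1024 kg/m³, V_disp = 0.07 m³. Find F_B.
Formula: F_B = \rho_f g V_{disp}
F_B = 1024·9.81·0.07 = 703.2 N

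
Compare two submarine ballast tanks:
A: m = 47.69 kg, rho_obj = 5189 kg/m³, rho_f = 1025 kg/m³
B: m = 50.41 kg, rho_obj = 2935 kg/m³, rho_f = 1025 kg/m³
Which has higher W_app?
W_app(A) = 375.4 N, W_app(B) = 321.8 N. Answer: A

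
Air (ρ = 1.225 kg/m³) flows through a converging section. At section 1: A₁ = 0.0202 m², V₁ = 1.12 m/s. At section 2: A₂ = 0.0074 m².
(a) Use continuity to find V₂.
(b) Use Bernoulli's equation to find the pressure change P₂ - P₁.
(a) Continuity: A₁V₁=A₂V₂ -> V₂=A₁V₁/A₂=0.0202*1.12/0.0074=3.06 m/s
(b) Bernoulli: P₂-P₁=0.5*rho*(V₁^2-V₂^2)/1000=0.5*1.225*(1.12^2-3.06^2)/1000=-0.004967 kPa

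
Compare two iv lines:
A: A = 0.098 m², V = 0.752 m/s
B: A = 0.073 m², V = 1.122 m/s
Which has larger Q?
Q(A) = 73.7 L/s, Q(B) = 81.91 L/s. Answer: B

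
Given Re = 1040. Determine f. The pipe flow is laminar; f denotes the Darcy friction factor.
Formula: f = \frac{64}{Re}
f = 64/1040 = 0.06154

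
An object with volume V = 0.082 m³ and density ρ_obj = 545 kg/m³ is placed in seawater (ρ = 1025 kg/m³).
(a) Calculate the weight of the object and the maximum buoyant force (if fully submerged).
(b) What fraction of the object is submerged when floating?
(a) W=rho_obj*g*V=545*9.81*0.082=438.4 N; F_B(max)=rho*g*V=1025*9.81*0.082=824.5 N
(b) Floating fraction=rho_obj/rho=545/1025=0.532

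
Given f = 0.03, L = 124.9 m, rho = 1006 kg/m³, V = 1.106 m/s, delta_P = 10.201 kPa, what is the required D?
Formula: \Delta P = f \frac{L}{D} \frac{\rho V^2}{2}
Substituting knowns: 10.201 = 0.03·(124.9/D)·0.5·1006·1.106²/1000
Solving for D: D = 0.03·124.9·0.5·1006·1.106²/(10.201·1000) = 0.226 m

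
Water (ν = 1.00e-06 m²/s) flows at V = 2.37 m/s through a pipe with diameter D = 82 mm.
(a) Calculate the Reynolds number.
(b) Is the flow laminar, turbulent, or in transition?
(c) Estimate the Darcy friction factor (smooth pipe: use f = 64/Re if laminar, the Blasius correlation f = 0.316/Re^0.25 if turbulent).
(a) Re = V·D/ν = 2.37·0.082/1.00e-06 = 194340
(b) Flow regime: turbulent (Re > 4000)
(c) Friction factor: f = 0.316/Re^0.25 = 0.316/194340^0.25 = 0.01505 (Blasius is strictly valid for Re ≲ 1e5; used here as the smooth-pipe estimate the problem specifies)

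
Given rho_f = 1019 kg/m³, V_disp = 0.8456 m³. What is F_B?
Formula: F_B = \rho_f g V_{disp}
F_B = 1019·9.81·0.8456 = 8453 N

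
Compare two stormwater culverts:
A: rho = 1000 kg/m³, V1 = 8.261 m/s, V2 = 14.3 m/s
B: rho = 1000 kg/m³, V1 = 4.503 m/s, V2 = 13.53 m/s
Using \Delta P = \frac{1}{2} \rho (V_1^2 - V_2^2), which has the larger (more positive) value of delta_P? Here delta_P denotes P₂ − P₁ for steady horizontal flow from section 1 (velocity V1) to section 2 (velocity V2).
delta_P(A) = -68.12 kPa, delta_P(B) = -81.39 kPa. Answer: A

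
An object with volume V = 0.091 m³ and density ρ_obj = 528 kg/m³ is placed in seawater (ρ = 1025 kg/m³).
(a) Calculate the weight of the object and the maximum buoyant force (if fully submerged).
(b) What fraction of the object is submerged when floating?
(a) W=rho_obj*g*V=528*9.81*0.091=471.4 N; F_B(max)=rho*g*V=1025*9.81*0.091=915.0 N
(b) Floating fraction=rho_obj/rho=528/1025=0.515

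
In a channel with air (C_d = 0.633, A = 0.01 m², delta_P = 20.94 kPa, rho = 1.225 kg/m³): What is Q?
Formula: Q = C_d A \sqrt{\frac{2 \Delta P}{\rho}}
Q = 0.633·0.01·√(2·(20.94·1000)/1.225)·1000 = 1170 L/s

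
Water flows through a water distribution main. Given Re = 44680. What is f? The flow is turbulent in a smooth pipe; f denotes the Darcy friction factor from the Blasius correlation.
Formula: f = \frac{0.316}{Re^{0.25}}
f = 0.316/44680^0.25 = 0.02173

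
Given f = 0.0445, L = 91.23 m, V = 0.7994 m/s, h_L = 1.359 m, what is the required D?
Formula: h_L = f \frac{L}{D} \frac{V^2}{2g}
Substituting knowns: 1.359 = 0.0445·(91.23/D)·0.7994²/(2·9.81)
Solving for D: D = 0.0445·91.23·0.7994²/(2·9.81·1.359) = 0.0973 m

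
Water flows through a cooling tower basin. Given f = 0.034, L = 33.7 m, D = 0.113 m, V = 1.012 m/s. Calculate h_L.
Formula: h_L = f \frac{L}{D} \frac{V^2}{2g}
h_L = 0.034·(33.7/0.113)·1.012²/(2·9.81) = 0.5293 m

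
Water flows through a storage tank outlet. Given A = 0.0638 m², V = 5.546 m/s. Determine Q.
Formula: Q = A V
Q = 0.0638·5.546·1000 = 353.8 L/s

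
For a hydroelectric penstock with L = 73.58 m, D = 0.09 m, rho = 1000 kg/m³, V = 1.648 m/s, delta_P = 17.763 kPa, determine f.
Formula: \Delta P = f \frac{L}{D} \frac{\rho V^2}{2}
Substituting knowns: 17.763 = f·(73.58/0.09)·0.5·1000·1.648²/1000
Solving for f: f = (17.763·1000)/((73.58/0.09)·0.5·1000·1.648²) = 0.016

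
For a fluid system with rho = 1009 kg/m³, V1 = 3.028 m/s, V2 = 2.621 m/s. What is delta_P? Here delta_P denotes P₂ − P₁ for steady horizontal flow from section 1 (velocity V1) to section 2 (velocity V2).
Formula: \Delta P = \frac{1}{2} \rho (V_1^2 - V_2^2)
delta_P = 0.5·1009·(3.028² − 2.621²)/1000 = 1.16 kPa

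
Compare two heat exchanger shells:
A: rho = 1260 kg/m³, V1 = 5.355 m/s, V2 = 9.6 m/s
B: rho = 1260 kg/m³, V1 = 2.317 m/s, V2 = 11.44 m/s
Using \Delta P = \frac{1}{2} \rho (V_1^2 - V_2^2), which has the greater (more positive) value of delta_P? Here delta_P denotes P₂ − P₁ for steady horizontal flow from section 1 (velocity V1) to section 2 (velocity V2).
delta_P(A) = -39.99 kPa, delta_P(B) = -79.07 kPa. Answer: A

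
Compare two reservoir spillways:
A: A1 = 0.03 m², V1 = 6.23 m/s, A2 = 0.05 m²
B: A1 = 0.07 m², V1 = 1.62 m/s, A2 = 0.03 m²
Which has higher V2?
V2(A) = 3.738 m/s, V2(B) = 3.78 m/s. Answer: B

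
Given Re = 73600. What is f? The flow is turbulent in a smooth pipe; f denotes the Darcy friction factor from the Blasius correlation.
Formula: f = \frac{0.316}{Re^{0.25}}
f = 0.316/73600^0.25 = 0.01919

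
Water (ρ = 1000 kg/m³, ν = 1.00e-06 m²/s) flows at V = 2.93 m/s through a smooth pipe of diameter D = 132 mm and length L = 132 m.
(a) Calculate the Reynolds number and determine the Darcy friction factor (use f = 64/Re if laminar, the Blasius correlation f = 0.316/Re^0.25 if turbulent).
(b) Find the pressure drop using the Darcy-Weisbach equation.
(a) Re = V·D/ν = 2.93·0.132/1.00e-06 = 386760 → turbulent (Re > 4000); f = 0.316/Re^0.25 = 0.316/386760^0.25 = 0.012671 (Blasius is strictly valid for Re ≲ 1e5; used here as the smooth-pipe estimate the problem specifies)
(b) Darcy-Weisbach: ΔP = f·(L/D)·½ρV²/1000 = 0.012671·(132/0.132)·½·1000·2.93²/1000 = 54.39 kPa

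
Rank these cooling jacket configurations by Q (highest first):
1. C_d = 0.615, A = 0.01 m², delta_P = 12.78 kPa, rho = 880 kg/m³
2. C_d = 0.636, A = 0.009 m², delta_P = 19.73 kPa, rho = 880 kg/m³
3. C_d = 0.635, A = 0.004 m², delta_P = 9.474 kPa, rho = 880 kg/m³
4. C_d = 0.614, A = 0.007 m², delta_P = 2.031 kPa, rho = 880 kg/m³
Case 1: Q = 33.14 L/s
Case 2: Q = 38.33 L/s
Case 3: Q = 11.79 L/s
Case 4: Q = 9.234 L/s
Ranking (highest first): 2, 1, 3, 4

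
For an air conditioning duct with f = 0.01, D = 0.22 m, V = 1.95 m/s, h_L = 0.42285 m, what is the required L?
Formula: h_L = f \frac{L}{D} \frac{V^2}{2g}
Substituting knowns: 0.42285 = 0.01·(L/0.22)·1.95²/(2·9.81)
Solving for L: L = 0.42285·2·9.81·0.22/(0.01·1.95²) = 48 m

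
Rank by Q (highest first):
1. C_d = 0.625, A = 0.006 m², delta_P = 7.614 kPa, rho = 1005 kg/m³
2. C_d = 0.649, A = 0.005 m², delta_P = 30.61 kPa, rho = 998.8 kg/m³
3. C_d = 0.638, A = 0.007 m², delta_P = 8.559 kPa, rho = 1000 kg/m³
Case 1: Q = 14.6 L/s
Case 2: Q = 25.41 L/s
Case 3: Q = 18.48 L/s
Ranking (highest first): 2, 3, 1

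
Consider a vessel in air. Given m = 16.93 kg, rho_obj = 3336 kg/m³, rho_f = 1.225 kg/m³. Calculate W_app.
Formula: W_{app} = mg\left(1 - \frac{\rho_f}{\rho_{obj}}\right)
W_app = 16.93·9.81·(1 − 1.225/3336) = 166 N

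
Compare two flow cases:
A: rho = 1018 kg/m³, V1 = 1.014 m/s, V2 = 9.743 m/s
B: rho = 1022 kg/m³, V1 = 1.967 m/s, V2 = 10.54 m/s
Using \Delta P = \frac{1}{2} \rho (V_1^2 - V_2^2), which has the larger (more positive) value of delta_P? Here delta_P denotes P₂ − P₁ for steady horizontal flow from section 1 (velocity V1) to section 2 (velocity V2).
delta_P(A) = -47.79 kPa, delta_P(B) = -54.79 kPa. Answer: A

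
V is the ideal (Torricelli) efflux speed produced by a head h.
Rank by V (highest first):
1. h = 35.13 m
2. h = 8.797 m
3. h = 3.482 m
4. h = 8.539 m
Case 1: V = 26.25 m/s
Case 2: V = 13.14 m/s
Case 3: V = 8.265 m/s
Case 4: V = 12.94 m/s
Ranking (highest first): 1, 2, 4, 3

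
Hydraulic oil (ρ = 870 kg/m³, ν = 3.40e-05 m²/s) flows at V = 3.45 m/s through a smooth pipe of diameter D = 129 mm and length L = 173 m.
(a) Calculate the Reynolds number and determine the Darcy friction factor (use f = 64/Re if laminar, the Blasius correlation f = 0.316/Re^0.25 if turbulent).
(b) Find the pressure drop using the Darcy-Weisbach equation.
(a) Re = V·D/ν = 3.45·0.129/3.40e-05 = 13090 → turbulent (Re > 4000); f = 0.316/Re^0.25 = 0.316/13090^0.25 = 0.029543
(b) Darcy-Weisbach: ΔP = f·(L/D)·½ρV²/1000 = 0.029543·(173/0.129)·½·870·3.45²/1000 = 205.1 kPa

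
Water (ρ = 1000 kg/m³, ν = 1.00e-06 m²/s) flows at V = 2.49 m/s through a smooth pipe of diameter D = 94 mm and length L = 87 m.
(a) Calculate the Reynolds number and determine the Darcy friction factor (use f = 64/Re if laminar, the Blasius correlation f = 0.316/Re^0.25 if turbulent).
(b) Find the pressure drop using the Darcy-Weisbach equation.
(a) Re = V·D/ν = 2.49·0.094/1.00e-06 = 234060 → turbulent (Re > 4000); f = 0.316/Re^0.25 = 0.316/234060^0.25 = 0.014367 (Blasius is strictly valid for Re ≲ 1e5; used here as the smooth-pipe estimate the problem specifies)
(b) Darcy-Weisbach: ΔP = f·(L/D)·½ρV²/1000 = 0.014367·(87/0.094)·½·1000·2.49²/1000 = 41.22 kPa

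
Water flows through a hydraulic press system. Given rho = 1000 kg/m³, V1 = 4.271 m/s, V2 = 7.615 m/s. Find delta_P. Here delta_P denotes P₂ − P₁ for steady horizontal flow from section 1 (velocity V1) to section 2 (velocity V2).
Formula: \Delta P = \frac{1}{2} \rho (V_1^2 - V_2^2)
delta_P = 0.5·1000·(4.271² − 7.615²)/1000 = -19.87 kPa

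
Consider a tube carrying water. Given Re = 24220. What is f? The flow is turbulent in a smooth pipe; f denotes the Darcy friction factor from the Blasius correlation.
Formula: f = \frac{0.316}{Re^{0.25}}
f = 0.316/24220^0.25 = 0.02533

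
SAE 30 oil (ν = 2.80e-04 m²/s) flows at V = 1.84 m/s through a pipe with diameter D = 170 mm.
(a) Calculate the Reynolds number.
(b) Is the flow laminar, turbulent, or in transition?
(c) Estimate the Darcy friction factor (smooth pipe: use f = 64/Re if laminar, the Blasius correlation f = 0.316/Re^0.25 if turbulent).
(a) Re = V·D/ν = 1.84·0.17/2.80e-04 = 1117.1
(b) Flow regime: laminar (Re < 2300)
(c) Friction factor: f = 64/Re = 64/1117.1 = 0.05729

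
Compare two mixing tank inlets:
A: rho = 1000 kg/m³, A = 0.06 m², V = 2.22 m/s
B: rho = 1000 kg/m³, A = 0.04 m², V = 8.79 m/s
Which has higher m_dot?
m_dot(A) = 133.2 kg/s, m_dot(B) = 351.6 kg/s. Answer: B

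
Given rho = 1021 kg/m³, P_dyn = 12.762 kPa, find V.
Formula: P_{dyn} = \frac{1}{2} \rho V^2
Substituting knowns: 12.762 = 0.5·1021·V²/1000
Solving for V: V = √(2·(12.762·1000)/1021) = 5 m/s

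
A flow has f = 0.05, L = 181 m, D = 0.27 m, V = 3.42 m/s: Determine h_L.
Formula: h_L = f \frac{L}{D} \frac{V^2}{2g}
h_L = 0.05·(181/0.27)·3.42²/(2·9.81) = 19.98 m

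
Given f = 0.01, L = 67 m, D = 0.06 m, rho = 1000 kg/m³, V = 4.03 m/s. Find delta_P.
Formula: \Delta P = f \frac{L}{D} \frac{\rho V^2}{2}
delta_P = 0.01·(67/0.06)·0.5·1000·4.03²/1000 = 90.68 kPa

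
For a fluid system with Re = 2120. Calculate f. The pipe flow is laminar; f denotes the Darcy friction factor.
Formula: f = \frac{64}{Re}
f = 64/2120 = 0.03019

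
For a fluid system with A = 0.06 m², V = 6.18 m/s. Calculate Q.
Formula: Q = A V
Q = 0.06·6.18·1000 = 370.8 L/s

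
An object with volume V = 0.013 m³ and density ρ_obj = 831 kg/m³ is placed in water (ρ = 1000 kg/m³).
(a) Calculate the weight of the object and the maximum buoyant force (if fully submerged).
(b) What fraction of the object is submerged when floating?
(a) W=rho_obj*g*V=831*9.81*0.013=106.0 N; F_B(max)=rho*g*V=1000*9.81*0.013=127.5 N
(b) Floating fraction=rho_obj/rho=831/1000=0.831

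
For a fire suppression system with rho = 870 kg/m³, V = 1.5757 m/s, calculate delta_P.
Formula: V = \sqrt{\frac{2 \Delta P}{\rho}}
Substituting knowns: 1.5757 = √(2·(delta_P·1000)/870)
Solving for delta_P: delta_P = 1.5757²·870/2/1000 = 1.08 kPa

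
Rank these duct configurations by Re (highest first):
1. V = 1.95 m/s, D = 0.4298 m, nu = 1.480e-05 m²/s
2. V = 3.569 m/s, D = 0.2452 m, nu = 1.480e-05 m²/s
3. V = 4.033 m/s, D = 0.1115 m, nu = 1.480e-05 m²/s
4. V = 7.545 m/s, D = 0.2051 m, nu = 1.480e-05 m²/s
Case 1: Re = 56629
Case 2: Re = 59130
Case 3: Re = 30384
Case 4: Re = 104559
Ranking (highest first): 4, 2, 1, 3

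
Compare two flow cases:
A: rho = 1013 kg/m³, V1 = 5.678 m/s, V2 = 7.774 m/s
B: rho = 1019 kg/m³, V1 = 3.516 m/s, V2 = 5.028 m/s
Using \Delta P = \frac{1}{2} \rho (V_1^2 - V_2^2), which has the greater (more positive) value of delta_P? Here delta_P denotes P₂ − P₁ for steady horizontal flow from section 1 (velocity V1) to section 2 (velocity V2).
delta_P(A) = -14.28 kPa, delta_P(B) = -6.582 kPa. Answer: B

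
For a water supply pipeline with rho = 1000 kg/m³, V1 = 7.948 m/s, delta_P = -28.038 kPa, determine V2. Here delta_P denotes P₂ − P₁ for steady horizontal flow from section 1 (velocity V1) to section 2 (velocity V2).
Formula: \Delta P = \frac{1}{2} \rho (V_1^2 - V_2^2)
Substituting knowns: -28.038 = 0.5·1000·(7.948² − V2²)/1000
Solving for V2: V2 = √(7.948² − 2·(-28.038·1000)/1000) = 10.92 m/s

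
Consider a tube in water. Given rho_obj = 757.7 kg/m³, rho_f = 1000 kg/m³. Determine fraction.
Formula: f_{sub} = \frac{\rho_{obj}}{\rho_f}
fraction = 757.7/1000 = 0.7577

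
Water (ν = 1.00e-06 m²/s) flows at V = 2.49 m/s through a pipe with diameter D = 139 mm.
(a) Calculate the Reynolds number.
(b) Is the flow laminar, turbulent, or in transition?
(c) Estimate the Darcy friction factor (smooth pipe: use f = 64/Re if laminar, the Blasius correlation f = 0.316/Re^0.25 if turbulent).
(a) Re = V·D/ν = 2.49·0.139/1.00e-06 = 346110
(b) Flow regime: turbulent (Re > 4000)
(c) Friction factor: f = 0.316/Re^0.25 = 0.316/346110^0.25 = 0.01303 (Blasius is strictly valid for Re ≲ 1e5; used here as the smooth-pipe estimate the problem specifies)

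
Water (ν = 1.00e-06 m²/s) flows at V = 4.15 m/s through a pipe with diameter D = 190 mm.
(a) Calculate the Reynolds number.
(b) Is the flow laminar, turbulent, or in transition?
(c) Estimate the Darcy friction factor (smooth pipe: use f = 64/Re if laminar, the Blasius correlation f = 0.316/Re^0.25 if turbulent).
(a) Re = V·D/ν = 4.15·0.19/1.00e-06 = 788500
(b) Flow regime: turbulent (Re > 4000)
(c) Friction factor: f = 0.316/Re^0.25 = 0.316/788500^0.25 = 0.0106 (Blasius is strictly valid for Re ≲ 1e5; used here as the smooth-pipe estimate the problem specifies)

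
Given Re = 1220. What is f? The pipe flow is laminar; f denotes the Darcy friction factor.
Formula: f = \frac{64}{Re}
f = 64/1220 = 0.05246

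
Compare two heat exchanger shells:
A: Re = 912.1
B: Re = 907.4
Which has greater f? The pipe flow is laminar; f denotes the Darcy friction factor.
f(A) = 0.07017, f(B) = 0.07053. Answer: B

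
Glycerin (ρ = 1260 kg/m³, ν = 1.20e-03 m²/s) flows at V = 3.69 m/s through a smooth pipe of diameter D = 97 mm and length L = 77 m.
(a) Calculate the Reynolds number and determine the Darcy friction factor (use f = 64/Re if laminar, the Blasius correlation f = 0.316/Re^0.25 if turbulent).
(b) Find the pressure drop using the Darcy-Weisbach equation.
(a) Re = V·D/ν = 3.69·0.097/1.20e-03 = 298.28 → laminar (Re < 2300); f = 64/Re = 64/298.28 = 0.21456
(b) Darcy-Weisbach: ΔP = f·(L/D)·½ρV²/1000 = 0.21456·(77/0.097)·½·1260·3.69²/1000 = 1461 kPa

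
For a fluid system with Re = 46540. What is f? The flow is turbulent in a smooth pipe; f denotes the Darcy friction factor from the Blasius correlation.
Formula: f = \frac{0.316}{Re^{0.25}}
f = 0.316/46540^0.25 = 0.02151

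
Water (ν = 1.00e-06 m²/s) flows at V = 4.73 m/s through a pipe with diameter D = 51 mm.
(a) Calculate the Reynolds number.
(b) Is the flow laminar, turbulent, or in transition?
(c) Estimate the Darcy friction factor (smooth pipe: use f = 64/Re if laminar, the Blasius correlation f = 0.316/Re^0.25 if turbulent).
(a) Re = V·D/ν = 4.73·0.051/1.00e-06 = 241230
(b) Flow regime: turbulent (Re > 4000)
(c) Friction factor: f = 0.316/Re^0.25 = 0.316/241230^0.25 = 0.01426 (Blasius is strictly valid for Re ≲ 1e5; used here as the smooth-pipe estimate the problem specifies)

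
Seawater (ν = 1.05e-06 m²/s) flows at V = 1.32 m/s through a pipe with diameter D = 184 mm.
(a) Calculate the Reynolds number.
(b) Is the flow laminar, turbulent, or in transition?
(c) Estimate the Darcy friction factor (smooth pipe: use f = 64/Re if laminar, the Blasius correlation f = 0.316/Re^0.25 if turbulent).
(a) Re = V·D/ν = 1.32·0.184/1.05e-06 = 231310
(b) Flow regime: turbulent (Re > 4000)
(c) Friction factor: f = 0.316/Re^0.25 = 0.316/231310^0.25 = 0.01441 (Blasius is strictly valid for Re ≲ 1e5; used here as the smooth-pipe estimate the problem specifies)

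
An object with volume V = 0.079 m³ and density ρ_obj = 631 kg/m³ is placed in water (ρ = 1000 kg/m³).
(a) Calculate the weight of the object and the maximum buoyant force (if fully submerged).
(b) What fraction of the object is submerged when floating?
(a) W=rho_obj*g*V=631*9.81*0.079=489.0 N; F_B(max)=rho*g*V=1000*9.81*0.079=775.0 N
(b) Floating fraction=rho_obj/rho=631/1000=0.631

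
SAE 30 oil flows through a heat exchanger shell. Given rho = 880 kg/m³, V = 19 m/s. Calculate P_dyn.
Formula: P_{dyn} = \frac{1}{2} \rho V^2
P_dyn = 0.5·880·19²/1000 = 158.8 kPa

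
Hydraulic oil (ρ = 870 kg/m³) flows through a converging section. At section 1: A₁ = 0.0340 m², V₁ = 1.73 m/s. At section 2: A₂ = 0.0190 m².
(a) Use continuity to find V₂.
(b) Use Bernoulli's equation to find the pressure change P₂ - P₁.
(a) Continuity: A₁V₁=A₂V₂ -> V₂=A₁V₁/A₂=0.0340*1.73/0.0190=3.10 m/s
(b) Bernoulli: P₂-P₁=0.5*rho*(V₁^2-V₂^2)/1000=0.5*870*(1.73^2-3.10^2)/1000=-2.878 kPa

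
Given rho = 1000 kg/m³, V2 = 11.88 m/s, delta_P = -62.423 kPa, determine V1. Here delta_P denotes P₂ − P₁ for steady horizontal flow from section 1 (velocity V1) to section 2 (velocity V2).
Formula: \Delta P = \frac{1}{2} \rho (V_1^2 - V_2^2)
Substituting knowns: -62.423 = 0.5·1000·(V1² − 11.88²)/1000
Solving for V1: V1 = √(11.88² + 2·(-62.423·1000)/1000) = 4.036 m/s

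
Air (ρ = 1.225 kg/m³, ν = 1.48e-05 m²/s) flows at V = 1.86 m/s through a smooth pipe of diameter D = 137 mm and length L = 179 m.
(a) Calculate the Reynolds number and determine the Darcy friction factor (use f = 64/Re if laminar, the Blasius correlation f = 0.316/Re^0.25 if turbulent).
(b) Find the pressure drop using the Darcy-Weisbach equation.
(a) Re = V·D/ν = 1.86·0.137/1.48e-05 = 17218 → turbulent (Re > 4000); f = 0.316/Re^0.25 = 0.316/17218^0.25 = 0.027586
(b) Darcy-Weisbach: ΔP = f·(L/D)·½ρV²/1000 = 0.027586·(179/0.137)·½·1.225·1.86²/1000 = 0.07638 kPa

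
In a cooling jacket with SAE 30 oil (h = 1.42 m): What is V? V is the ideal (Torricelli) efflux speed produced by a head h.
Formula: V = \sqrt{2 g h}
V = √(2·9.81·1.42) = 5.278 m/s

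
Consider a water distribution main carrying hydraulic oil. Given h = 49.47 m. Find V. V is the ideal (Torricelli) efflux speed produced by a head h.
Formula: V = \sqrt{2 g h}
V = √(2·9.81·49.47) = 31.15 m/s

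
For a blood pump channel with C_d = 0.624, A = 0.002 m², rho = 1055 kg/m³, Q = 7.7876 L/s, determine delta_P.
Formula: Q = C_d A \sqrt{\frac{2 \Delta P}{\rho}}
Substituting knowns: 7.7876 = 0.624·0.002·√(2·(delta_P·1000)/1055)·1000
Solving for delta_P: delta_P = ((7.7876/1000)/(0.624·0.002))²·1055/2/1000 = 20.54 kPa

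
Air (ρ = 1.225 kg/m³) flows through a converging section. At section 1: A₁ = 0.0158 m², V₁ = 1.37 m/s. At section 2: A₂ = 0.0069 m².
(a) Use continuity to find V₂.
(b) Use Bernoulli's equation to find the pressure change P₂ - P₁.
(a) Continuity: A₁V₁=A₂V₂ -> V₂=A₁V₁/A₂=0.0158*1.37/0.0069=3.14 m/s
(b) Bernoulli: P₂-P₁=0.5*rho*(V₁^2-V₂^2)/1000=0.5*1.225*(1.37^2-3.14^2)/1000=-0.004889 kPa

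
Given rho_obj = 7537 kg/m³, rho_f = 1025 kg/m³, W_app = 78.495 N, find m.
Formula: W_{app} = mg\left(1 - \frac{\rho_f}{\rho_{obj}}\right)
Substituting knowns: 78.495 = m·9.81·(1 − 1025/7537)
Solving for m: m = 78.495/(9.81·(1 − 1025/7537)) = 9.261 kg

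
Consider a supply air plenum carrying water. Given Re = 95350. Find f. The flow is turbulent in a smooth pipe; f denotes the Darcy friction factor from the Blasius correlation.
Formula: f = \frac{0.316}{Re^{0.25}}
f = 0.316/95350^0.25 = 0.01798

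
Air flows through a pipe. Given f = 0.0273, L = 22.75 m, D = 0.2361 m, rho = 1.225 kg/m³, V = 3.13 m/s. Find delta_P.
Formula: \Delta P = f \frac{L}{D} \frac{\rho V^2}{2}
delta_P = 0.0273·(22.75/0.2361)·0.5·1.225·3.13²/1000 = 0.01578 kPa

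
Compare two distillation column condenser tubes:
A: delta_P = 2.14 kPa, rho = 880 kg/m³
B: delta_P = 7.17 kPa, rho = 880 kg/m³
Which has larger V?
V(A) = 2.205 m/s, V(B) = 4.037 m/s. Answer: B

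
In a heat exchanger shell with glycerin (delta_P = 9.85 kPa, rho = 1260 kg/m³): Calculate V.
Formula: V = \sqrt{\frac{2 \Delta P}{\rho}}
V = √(2·(9.85·1000)/1260) = 3.954 m/s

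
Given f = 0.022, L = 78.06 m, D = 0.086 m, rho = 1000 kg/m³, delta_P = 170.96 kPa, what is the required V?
Formula: \Delta P = f \frac{L}{D} \frac{\rho V^2}{2}
Substituting knowns: 170.96 = 0.022·(78.06/0.086)·0.5·1000·V²/1000
Solving for V: V = √((170.96·1000)/(0.022·(78.06/0.086)·0.5·1000)) = 4.138 m/s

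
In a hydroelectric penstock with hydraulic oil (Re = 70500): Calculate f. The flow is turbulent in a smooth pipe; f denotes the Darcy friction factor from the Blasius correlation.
Formula: f = \frac{0.316}{Re^{0.25}}
f = 0.316/70500^0.25 = 0.01939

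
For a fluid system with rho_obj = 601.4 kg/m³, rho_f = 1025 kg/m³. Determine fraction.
Formula: f_{sub} = \frac{\rho_{obj}}{\rho_f}
fraction = 601.4/1025 = 0.5867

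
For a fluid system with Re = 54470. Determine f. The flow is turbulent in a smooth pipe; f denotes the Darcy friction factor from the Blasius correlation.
Formula: f = \frac{0.316}{Re^{0.25}}
f = 0.316/54470^0.25 = 0.02068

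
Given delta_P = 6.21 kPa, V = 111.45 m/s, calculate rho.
Formula: V = \sqrt{\frac{2 \Delta P}{\rho}}
Substituting knowns: 111.45 = √(2·(6.21·1000)/rho)
Solving for rho: rho = 2·(6.21·1000)/111.45² = 0.9999 kg/m³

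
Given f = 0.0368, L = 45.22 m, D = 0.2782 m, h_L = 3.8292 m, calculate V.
Formula: h_L = f \frac{L}{D} \frac{V^2}{2g}
Substituting knowns: 3.8292 = 0.0368·(45.22/0.2782)·V²/(2·9.81)
Solving for V: V = √(3.8292·2·9.81/(0.0368·(45.22/0.2782))) = 3.544 m/s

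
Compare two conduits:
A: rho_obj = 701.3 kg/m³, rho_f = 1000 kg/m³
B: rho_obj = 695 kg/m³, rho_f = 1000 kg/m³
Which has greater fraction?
fraction(A) = 0.7013, fraction(B) = 0.695. Answer: A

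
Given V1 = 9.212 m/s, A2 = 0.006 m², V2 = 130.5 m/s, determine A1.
Formula: V_2 = \frac{A_1 V_1}{A_2}
Substituting knowns: 130.5 = A1·9.212/0.006
Solving for A1: A1 = 130.5·0.006/9.212 = 0.085 m²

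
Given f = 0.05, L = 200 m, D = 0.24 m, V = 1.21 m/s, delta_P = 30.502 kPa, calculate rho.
Formula: \Delta P = f \frac{L}{D} \frac{\rho V^2}{2}
Substituting knowns: 30.502 = 0.05·(200/0.24)·0.5·rho·1.21²/1000
Solving for rho: rho = (30.502·1000)/(0.05·(200/0.24)·0.5·1.21²) = 1000 kg/m³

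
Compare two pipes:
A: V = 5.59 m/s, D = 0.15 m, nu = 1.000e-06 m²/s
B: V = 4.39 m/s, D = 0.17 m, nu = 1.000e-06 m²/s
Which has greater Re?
Re(A) = 838500, Re(B) = 746300. Answer: A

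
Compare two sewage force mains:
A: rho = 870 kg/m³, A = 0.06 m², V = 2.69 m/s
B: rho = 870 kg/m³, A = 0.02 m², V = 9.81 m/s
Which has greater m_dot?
m_dot(A) = 140.4 kg/s, m_dot(B) = 170.7 kg/s. Answer: B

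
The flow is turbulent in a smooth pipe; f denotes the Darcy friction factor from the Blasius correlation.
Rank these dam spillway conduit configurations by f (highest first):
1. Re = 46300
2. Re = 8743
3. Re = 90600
Case 1: f = 0.02154
Case 2: f = 0.03268
Case 3: f = 0.01821
Ranking (highest first): 2, 1, 3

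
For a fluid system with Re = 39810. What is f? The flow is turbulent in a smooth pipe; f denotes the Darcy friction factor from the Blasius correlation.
Formula: f = \frac{0.316}{Re^{0.25}}
f = 0.316/39810^0.25 = 0.02237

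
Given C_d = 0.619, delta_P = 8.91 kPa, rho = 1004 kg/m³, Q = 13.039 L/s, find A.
Formula: Q = C_d A \sqrt{\frac{2 \Delta P}{\rho}}
Substituting knowns: 13.039 = 0.619·A·√(2·(8.91·1000)/1004)·1000
Solving for A: A = (13.039/1000)/(0.619·√(2·(8.91·1000)/1004)) = 0.005 m²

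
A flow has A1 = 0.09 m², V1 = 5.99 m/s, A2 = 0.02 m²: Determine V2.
Formula: V_2 = \frac{A_1 V_1}{A_2}
V2 = 0.09·5.99/0.02 = 26.96 m/s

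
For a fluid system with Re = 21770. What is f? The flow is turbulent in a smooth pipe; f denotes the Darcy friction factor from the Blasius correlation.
Formula: f = \frac{0.316}{Re^{0.25}}
f = 0.316/21770^0.25 = 0.02601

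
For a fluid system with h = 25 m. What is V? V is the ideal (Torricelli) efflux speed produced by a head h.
Formula: V = \sqrt{2 g h}
V = √(2·9.81·25) = 22.15 m/s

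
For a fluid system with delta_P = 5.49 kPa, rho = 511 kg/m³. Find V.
Formula: V = \sqrt{\frac{2 \Delta P}{\rho}}
V = √(2·(5.49·1000)/511) = 4.635 m/s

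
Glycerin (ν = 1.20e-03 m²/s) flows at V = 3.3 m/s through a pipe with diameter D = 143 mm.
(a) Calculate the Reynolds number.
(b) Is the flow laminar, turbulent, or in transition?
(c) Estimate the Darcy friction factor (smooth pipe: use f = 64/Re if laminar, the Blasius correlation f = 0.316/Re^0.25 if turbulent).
(a) Re = V·D/ν = 3.3·0.143/1.20e-03 = 393.25
(b) Flow regime: laminar (Re < 2300)
(c) Friction factor: f = 64/Re = 64/393.25 = 0.1627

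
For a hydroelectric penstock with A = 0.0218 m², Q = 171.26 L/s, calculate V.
Formula: Q = A V
Substituting knowns: 171.26 = 0.0218·V·1000
Solving for V: V = (171.26/1000)/0.0218 = 7.856 m/s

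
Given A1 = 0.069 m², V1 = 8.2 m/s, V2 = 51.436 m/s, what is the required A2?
Formula: V_2 = \frac{A_1 V_1}{A_2}
Substituting knowns: 51.436 = 0.069·8.2/A2
Solving for A2: A2 = 0.069·8.2/51.436 = 0.011 m²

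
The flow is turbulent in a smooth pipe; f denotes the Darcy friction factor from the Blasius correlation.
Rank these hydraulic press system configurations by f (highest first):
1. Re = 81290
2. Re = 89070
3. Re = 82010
Case 1: f = 0.01871
Case 2: f = 0.01829
Case 3: f = 0.01867
Ranking (highest first): 1, 3, 2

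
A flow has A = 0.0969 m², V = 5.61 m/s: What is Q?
Formula: Q = A V
Q = 0.0969·5.61·1000 = 543.6 L/s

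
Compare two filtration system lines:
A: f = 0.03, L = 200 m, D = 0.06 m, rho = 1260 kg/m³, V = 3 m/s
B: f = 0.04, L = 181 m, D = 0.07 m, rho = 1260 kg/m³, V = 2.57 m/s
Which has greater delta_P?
delta_P(A) = 567 kPa, delta_P(B) = 430.4 kPa. Answer: A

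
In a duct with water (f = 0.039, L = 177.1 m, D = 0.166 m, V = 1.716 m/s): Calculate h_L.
Formula: h_L = f \frac{L}{D} \frac{V^2}{2g}
h_L = 0.039·(177.1/0.166)·1.716²/(2·9.81) = 6.245 m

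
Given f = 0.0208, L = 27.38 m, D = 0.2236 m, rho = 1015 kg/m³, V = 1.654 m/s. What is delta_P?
Formula: \Delta P = f \frac{L}{D} \frac{\rho V^2}{2}
delta_P = 0.0208·(27.38/0.2236)·0.5·1015·1.654²/1000 = 3.536 kPa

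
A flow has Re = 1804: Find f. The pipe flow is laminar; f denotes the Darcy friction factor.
Formula: f = \frac{64}{Re}
f = 64/1804 = 0.03548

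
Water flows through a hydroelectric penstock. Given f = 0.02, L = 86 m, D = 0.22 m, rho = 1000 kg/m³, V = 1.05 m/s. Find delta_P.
Formula: \Delta P = f \frac{L}{D} \frac{\rho V^2}{2}
delta_P = 0.02·(86/0.22)·0.5·1000·1.05²/1000 = 4.31 kPa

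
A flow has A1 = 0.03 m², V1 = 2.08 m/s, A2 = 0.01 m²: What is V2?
Formula: V_2 = \frac{A_1 V_1}{A_2}
V2 = 0.03·2.08/0.01 = 6.24 m/s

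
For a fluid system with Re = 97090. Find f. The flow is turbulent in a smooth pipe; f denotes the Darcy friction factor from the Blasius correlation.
Formula: f = \frac{0.316}{Re^{0.25}}
f = 0.316/97090^0.25 = 0.0179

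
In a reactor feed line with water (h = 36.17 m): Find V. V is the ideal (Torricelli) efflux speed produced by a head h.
Formula: V = \sqrt{2 g h}
V = √(2·9.81·36.17) = 26.64 m/s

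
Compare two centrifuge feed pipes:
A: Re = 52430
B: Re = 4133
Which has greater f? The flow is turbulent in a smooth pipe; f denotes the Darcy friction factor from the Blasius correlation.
f(A) = 0.02088, f(B) = 0.03941. Answer: B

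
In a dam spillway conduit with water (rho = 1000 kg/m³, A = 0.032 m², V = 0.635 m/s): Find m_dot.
Formula: \dot{m} = \rho A V
m_dot = 1000·0.032·0.635 = 20.32 kg/s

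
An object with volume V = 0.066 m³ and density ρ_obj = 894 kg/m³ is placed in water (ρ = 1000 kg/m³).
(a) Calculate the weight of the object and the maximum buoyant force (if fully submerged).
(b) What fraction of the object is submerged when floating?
(a) W=rho_obj*g*V=894*9.81*0.066=578.8 N; F_B(max)=rho*g*V=1000*9.81*0.066=647.5 N
(b) Floating fraction=rho_obj/rho=894/1000=0.894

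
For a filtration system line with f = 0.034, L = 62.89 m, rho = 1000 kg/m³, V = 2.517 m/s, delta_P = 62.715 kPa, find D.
Formula: \Delta P = f \frac{L}{D} \frac{\rho V^2}{2}
Substituting knowns: 62.715 = 0.034·(62.89/D)·0.5·1000·2.517²/1000
Solving for D: D = 0.034·62.89·0.5·1000·2.517²/(62.715·1000) = 0.108 m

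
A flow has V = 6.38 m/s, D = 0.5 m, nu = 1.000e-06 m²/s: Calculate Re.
Formula: Re = \frac{V D}{\nu}
Re = 6.38·0.5/1.000e-06 = 3.190e+06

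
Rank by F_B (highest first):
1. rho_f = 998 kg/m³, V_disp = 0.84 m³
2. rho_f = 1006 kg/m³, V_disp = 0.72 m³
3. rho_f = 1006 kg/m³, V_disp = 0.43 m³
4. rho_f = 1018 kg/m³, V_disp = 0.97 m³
Case 1: F_B = 8224 N
Case 2: F_B = 7106 N
Case 3: F_B = 4244 N
Case 4: F_B = 9687 N
Ranking (highest first): 4, 1, 2, 3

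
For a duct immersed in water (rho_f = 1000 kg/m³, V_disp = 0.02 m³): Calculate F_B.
Formula: F_B = \rho_f g V_{disp}
F_B = 1000·9.81·0.02 = 196.2 N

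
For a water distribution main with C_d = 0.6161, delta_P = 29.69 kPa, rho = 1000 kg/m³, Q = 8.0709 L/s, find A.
Formula: Q = C_d A \sqrt{\frac{2 \Delta P}{\rho}}
Substituting knowns: 8.0709 = 0.6161·A·√(2·(29.69·1000)/1000)·1000
Solving for A: A = (8.0709/1000)/(0.6161·√(2·(29.69·1000)/1000)) = 0.0017 m²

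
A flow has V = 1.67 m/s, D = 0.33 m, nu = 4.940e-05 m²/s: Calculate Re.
Formula: Re = \frac{V D}{\nu}
Re = 1.67·0.33/4.940e-05 = 11156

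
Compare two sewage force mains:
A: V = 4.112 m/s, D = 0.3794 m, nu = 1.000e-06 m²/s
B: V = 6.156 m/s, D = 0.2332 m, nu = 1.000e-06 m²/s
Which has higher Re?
Re(A) = 1.560e+06, Re(B) = 1.436e+06. Answer: A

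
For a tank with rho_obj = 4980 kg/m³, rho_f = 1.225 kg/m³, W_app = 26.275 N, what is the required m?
Formula: W_{app} = mg\left(1 - \frac{\rho_f}{\rho_{obj}}\right)
Substituting knowns: 26.275 = m·9.81·(1 − 1.225/4980)
Solving for m: m = 26.275/(9.81·(1 − 1.225/4980)) = 2.679 kg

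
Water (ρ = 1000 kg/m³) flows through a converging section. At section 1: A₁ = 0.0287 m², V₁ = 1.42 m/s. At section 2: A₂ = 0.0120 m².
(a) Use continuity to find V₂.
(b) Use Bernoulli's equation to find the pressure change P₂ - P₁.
(a) Continuity: A₁V₁=A₂V₂ -> V₂=A₁V₁/A₂=0.0287*1.42/0.0120=3.40 m/s
(b) Bernoulli: P₂-P₁=0.5*rho*(V₁^2-V₂^2)/1000=0.5*1000*(1.42^2-3.40^2)/1000=-4.772 kPa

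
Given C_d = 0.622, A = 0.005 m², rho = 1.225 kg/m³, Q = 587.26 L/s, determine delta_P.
Formula: Q = C_d A \sqrt{\frac{2 \Delta P}{\rho}}
Substituting knowns: 587.26 = 0.622·0.005·√(2·(delta_P·1000)/1.225)·1000
Solving for delta_P: delta_P = ((587.26/1000)/(0.622·0.005))²·1.225/2/1000 = 21.84 kPa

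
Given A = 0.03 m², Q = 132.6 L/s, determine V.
Formula: Q = A V
Substituting knowns: 132.6 = 0.03·V·1000
Solving for V: V = (132.6/1000)/0.03 = 4.42 m/s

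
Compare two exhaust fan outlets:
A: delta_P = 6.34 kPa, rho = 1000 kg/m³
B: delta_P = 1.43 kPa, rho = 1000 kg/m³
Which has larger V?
V(A) = 3.561 m/s, V(B) = 1.691 m/s. Answer: A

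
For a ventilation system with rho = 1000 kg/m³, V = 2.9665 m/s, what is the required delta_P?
Formula: V = \sqrt{\frac{2 \Delta P}{\rho}}
Substituting knowns: 2.9665 = √(2·(delta_P·1000)/1000)
Solving for delta_P: delta_P = 2.9665²·1000/2/1000 = 4.4 kPa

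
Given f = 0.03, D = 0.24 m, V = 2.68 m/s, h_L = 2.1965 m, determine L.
Formula: h_L = f \frac{L}{D} \frac{V^2}{2g}
Substituting knowns: 2.1965 = 0.03·(L/0.24)·2.68²/(2·9.81)
Solving for L: L = 2.1965·2·9.81·0.24/(0.03·2.68²) = 48 m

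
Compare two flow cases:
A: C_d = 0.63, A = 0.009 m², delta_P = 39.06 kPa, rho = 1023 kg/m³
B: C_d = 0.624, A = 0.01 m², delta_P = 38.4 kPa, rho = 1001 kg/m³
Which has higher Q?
Q(A) = 49.55 L/s, Q(B) = 54.66 L/s. Answer: B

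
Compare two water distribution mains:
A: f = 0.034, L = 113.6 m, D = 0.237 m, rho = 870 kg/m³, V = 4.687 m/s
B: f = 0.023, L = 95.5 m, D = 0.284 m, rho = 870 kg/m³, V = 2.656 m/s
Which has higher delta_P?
delta_P(A) = 155.7 kPa, delta_P(B) = 23.73 kPa. Answer: A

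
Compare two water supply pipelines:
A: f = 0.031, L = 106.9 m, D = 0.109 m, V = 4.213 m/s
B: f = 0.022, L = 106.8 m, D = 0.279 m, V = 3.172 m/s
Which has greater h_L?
h_L(A) = 27.5 m, h_L(B) = 4.319 m. Answer: A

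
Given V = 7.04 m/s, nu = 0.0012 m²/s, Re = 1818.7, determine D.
Formula: Re = \frac{V D}{\nu}
Substituting knowns: 1818.7 = 7.04·D/0.0012
Solving for D: D = 1818.7·0.0012/7.04 = 0.31 m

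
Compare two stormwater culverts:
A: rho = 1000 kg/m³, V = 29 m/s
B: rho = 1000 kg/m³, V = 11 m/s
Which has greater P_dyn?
P_dyn(A) = 420.5 kPa, P_dyn(B) = 60.5 kPa. Answer: A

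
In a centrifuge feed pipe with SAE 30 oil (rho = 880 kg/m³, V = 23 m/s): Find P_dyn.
Formula: P_{dyn} = \frac{1}{2} \rho V^2
P_dyn = 0.5·880·23²/1000 = 232.8 kPa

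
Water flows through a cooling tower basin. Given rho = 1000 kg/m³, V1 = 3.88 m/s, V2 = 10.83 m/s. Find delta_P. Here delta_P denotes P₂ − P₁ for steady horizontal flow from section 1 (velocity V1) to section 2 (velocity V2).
Formula: \Delta P = \frac{1}{2} \rho (V_1^2 - V_2^2)
delta_P = 0.5·1000·(3.88² − 10.83²)/1000 = -51.12 kPa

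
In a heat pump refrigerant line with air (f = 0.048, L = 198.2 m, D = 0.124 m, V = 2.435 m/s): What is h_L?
Formula: h_L = f \frac{L}{D} \frac{V^2}{2g}
h_L = 0.048·(198.2/0.124)·2.435²/(2·9.81) = 23.19 m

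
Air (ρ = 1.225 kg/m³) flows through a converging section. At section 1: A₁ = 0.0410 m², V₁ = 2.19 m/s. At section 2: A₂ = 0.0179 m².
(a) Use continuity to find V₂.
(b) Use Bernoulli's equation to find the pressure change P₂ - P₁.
(a) Continuity: A₁V₁=A₂V₂ -> V₂=A₁V₁/A₂=0.0410*2.19/0.0179=5.02 m/s
(b) Bernoulli: P₂-P₁=0.5*rho*(V₁^2-V₂^2)/1000=0.5*1.225*(2.19^2-5.02^2)/1000=-0.0125 kPa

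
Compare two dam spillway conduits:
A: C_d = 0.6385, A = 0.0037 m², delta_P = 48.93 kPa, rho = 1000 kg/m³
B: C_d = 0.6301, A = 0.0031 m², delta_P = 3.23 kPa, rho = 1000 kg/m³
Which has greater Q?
Q(A) = 23.37 L/s, Q(B) = 4.965 L/s. Answer: A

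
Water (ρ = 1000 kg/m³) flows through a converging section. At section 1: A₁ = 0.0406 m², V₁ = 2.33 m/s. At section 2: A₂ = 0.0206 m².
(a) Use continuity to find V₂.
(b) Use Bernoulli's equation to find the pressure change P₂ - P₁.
(a) Continuity: A₁V₁=A₂V₂ -> V₂=A₁V₁/A₂=0.0406*2.33/0.0206=4.59 m/s
(b) Bernoulli: P₂-P₁=0.5*rho*(V₁^2-V₂^2)/1000=0.5*1000*(2.33^2-4.59^2)/1000=-7.82 kPa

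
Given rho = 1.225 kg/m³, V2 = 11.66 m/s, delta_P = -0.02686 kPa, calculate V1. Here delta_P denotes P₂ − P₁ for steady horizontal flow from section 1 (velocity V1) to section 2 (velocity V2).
Formula: \Delta P = \frac{1}{2} \rho (V_1^2 - V_2^2)
Substituting knowns: -0.02686 = 0.5·1.225·(V1² − 11.66²)/1000
Solving for V1: V1 = √(11.66² + 2·(-0.02686·1000)/1.225) = 9.597 m/s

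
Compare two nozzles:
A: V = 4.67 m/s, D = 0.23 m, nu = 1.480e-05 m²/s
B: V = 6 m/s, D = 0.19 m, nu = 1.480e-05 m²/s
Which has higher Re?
Re(A) = 72574, Re(B) = 77027. Answer: B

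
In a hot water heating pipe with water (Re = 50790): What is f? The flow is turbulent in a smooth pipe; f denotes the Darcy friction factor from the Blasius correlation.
Formula: f = \frac{0.316}{Re^{0.25}}
f = 0.316/50790^0.25 = 0.02105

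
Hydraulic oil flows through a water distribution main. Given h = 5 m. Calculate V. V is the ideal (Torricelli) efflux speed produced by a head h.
Formula: V = \sqrt{2 g h}
V = √(2·9.81·5) = 9.905 m/s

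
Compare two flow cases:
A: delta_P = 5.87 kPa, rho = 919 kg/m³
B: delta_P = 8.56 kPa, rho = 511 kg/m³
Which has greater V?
V(A) = 3.574 m/s, V(B) = 5.788 m/s. Answer: B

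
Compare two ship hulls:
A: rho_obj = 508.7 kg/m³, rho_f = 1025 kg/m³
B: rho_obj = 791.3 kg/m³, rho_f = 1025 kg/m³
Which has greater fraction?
fraction(A) = 0.4963, fraction(B) = 0.772. Answer: B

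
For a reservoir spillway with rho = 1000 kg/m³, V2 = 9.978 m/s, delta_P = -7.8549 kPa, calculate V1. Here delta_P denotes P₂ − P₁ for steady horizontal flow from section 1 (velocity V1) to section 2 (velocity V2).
Formula: \Delta P = \frac{1}{2} \rho (V_1^2 - V_2^2)
Substituting knowns: -7.8549 = 0.5·1000·(V1² − 9.978²)/1000
Solving for V1: V1 = √(9.978² + 2·(-7.8549·1000)/1000) = 9.157 m/s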